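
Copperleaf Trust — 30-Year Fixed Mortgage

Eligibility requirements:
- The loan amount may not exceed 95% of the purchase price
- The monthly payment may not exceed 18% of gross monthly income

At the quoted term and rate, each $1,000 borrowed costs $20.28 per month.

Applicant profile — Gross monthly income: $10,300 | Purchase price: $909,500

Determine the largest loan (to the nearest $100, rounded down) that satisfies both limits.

$91,400

Payment cap: 18% × $10,300 = $1,854/month.
At $20.28 per $1,000, that supports 1,854/20.28 × 1,000 ≈ $91,420 → $91,400.
LTV cap: 95% × $909,500 = $864,025 → $864,000.
Binding constraint: payment-to-income.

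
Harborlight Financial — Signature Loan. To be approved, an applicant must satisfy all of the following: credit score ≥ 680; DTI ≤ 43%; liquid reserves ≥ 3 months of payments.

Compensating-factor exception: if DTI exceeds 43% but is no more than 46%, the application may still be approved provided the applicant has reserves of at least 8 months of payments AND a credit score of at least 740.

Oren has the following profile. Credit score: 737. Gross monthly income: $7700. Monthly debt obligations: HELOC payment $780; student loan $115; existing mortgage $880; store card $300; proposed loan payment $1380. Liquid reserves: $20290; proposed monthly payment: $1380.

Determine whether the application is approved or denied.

Denied

Credit score 737 ≥ 680 (meets base)
Total debts = (780 + 115 + 880 + 300 + 1,380) = 3,455. DTI: 3,455 ÷ 7,700 = 44.9%, over the 43% base limit.
Reserves = 20,290/1,380 = 14.7 months ≥ 3
44.9% falls in the override range (43%–46%), so the compensating-factor test applies.
Override check — reserves: 14.7 mo (ok); score: 737 (below 740).
Compensating-factor requirement not fully met.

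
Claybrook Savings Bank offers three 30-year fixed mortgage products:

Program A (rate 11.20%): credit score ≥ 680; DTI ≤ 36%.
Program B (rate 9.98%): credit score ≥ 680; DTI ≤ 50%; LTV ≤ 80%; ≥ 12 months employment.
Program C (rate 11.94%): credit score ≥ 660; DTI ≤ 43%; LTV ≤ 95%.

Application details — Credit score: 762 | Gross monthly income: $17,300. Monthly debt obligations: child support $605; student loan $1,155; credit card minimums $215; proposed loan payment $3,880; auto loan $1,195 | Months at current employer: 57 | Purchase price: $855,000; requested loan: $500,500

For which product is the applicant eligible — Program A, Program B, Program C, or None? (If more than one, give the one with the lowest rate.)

Total debts = (605 + 1,155 + 215 + 3,880 + 1,195) = 7,050; DTI = 7,050/17,300 = 40.8%.
LTV = 500,500/855,000 = 58.5%.
Program A: score 762 ≥ 680; DTI 40.8% > 36% → does not qualify.
Program B: score 762 ≥ 680; DTI 40.8% ≤ 50%; LTV 58.5% ≤ 80%; employment 57 ≥ 12 mo → qualifies.
Program C: score 762 ≥ 660; DTI 40.8% ≤ 43%; LTV 58.5% ≤ 95% → qualifies.
Qualifying: Program B, Program C. Lowest rate is 9.98% → Program B.

Program B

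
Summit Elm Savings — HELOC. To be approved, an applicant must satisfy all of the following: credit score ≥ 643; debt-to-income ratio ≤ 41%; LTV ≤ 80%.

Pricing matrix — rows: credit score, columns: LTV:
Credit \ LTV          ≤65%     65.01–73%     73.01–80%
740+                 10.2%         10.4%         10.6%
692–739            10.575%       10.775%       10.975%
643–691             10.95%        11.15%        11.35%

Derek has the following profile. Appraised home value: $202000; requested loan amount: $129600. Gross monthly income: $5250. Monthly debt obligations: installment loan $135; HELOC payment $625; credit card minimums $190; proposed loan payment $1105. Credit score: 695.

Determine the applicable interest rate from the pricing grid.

Credit score 695 ≥ 643; Total monthly debts = (135 + 625 + 190 + 1,105) = 2,055. DTI = 2,055/5,250 = 39.1% ≤ 41%
LTV: 129,600 ÷ 202,000 = 64.2%, within 80% cap
Row: 695 falls in 692–739. Column: 64.2% falls in ≤65%. Rate = 10.575%.

10.575%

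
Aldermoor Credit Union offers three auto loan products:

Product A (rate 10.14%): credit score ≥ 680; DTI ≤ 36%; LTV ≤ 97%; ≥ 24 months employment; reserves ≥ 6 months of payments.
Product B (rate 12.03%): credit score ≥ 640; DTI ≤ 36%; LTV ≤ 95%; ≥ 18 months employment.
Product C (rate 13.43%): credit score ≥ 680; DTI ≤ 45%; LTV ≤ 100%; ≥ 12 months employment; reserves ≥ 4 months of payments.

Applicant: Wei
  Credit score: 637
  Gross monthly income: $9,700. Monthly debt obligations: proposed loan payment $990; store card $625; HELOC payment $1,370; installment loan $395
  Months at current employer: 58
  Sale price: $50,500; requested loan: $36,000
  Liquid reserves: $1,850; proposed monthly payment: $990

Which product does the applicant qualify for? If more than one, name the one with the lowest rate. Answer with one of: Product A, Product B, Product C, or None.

Total debts = (990 + 625 + 1,370 + 395) = 3,380; DTI = 3,380/9,700 = 34.8%.
LTV = 36,000/50,500 = 71.3%.
Reserves = 1,850/990 = 1.9 months.
Product A: score 637 < 680; DTI 34.8% ≤ 36%; LTV 71.3% ≤ 97%; employment 58 ≥ 24 mo; reserves 1.9 < 6 mo → does not qualify.
Product B: score 637 < 640; DTI 34.8% ≤ 36%; LTV 71.3% ≤ 95%; employment 58 ≥ 18 mo → does not qualify.
Product C: score 637 < 680; DTI 34.8% ≤ 45%; LTV 71.3% ≤ 100%; employment 58 ≥ 12 mo; reserves 1.9 < 4 mo → does not qualify.

None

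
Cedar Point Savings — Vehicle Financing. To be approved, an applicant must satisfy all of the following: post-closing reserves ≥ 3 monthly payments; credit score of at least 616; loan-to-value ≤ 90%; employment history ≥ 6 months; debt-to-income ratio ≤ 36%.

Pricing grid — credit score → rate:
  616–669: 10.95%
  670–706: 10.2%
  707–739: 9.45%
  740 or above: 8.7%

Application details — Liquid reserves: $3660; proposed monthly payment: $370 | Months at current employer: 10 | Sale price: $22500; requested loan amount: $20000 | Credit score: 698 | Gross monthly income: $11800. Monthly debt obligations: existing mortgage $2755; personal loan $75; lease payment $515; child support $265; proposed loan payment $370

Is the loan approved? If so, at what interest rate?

Credit score 698 ≥ 616 (meets minimum)
Employment 10 ≥ 6 months
LTV = 20,000/22,500 = 88.9% ≤ 90%
Total monthly debts = (2,755 + 75 + 515 + 265 + 370) = 3,980. Debt-to-income = 3,980/11,800 = 33.7% — meets 36% limit
Liquid reserves cover 3,660/370 = 9.9 months — ≥ 3 required
All requirements met. Score 698 falls in the 670–706 tier → 10.2%.

Approved at 10.2%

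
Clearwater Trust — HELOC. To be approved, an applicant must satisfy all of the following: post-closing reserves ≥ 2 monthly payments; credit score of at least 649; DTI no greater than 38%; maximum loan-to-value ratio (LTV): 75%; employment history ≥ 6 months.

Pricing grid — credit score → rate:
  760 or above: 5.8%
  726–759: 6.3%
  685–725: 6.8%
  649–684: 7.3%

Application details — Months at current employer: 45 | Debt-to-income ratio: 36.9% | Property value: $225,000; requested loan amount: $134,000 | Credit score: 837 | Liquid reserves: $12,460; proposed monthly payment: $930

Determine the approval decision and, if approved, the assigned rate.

Approved at 5.8%

Credit score 837 ≥ 649 (meets minimum)
Loan-to-value = 134,000/225,000 = 59.6% — pass (75% max)
Reserves = 12,460/930 = 13.4 months ≥ 2
Employment 45 ≥ 6 months
DTI 36.9% ≤ 38%
All requirements met. Score 837 falls in the 760 or above tier → 5.8%.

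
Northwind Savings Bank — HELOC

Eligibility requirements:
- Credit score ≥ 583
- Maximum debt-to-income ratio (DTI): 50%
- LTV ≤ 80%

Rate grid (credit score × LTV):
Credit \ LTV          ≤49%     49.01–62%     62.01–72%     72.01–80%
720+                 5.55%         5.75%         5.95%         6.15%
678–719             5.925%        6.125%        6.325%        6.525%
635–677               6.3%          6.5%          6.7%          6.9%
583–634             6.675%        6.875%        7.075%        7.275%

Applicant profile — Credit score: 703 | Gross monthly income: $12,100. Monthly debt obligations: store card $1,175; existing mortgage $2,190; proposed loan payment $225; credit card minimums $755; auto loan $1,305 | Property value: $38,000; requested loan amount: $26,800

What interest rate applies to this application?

Credit score 703 ≥ 583; Total monthly debts = (1,175 + 2,190 + 225 + 755 + 1,305) = 5,650. DTI = 5,650/12,100 = 46.7% ≤ 50%
Loan-to-value = 26,800/38,000 = 70.5% — pass (80% max)
Score 703 is in the 678–719 band; LTV 70.5% is in the 62.01–72% band → 6.325%.

6.325%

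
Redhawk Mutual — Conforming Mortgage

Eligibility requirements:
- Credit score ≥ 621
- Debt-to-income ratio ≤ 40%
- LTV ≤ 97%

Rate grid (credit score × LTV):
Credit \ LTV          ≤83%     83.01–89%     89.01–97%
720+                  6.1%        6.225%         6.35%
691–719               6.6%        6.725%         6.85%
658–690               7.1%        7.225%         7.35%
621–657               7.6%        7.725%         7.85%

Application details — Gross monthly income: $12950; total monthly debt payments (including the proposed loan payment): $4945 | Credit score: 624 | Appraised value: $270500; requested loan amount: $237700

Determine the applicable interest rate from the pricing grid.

7.725%

Credit score 624 ≥ 621; DTI = 4,945/12,950 = 38.2% ≤ 40%
LTV: 237,700 ÷ 270,500 = 87.9%, within 97% cap
Score 624 is in the 621–657 band; LTV 87.9% is in the 83.01–89% band → 7.725%.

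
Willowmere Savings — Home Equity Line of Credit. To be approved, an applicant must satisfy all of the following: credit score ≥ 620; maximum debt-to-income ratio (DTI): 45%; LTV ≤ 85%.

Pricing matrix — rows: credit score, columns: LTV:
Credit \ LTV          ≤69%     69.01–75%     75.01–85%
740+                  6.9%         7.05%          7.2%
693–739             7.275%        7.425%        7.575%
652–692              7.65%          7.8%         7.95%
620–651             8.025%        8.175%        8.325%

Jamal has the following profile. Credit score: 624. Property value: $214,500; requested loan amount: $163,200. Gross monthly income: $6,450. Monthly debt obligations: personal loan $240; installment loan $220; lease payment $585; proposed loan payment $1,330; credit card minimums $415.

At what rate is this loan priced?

Credit score 624 ≥ 620; Total monthly debts = (240 + 220 + 585 + 1,330 + 415) = 2,790. DTI = 2,790/6,450 = 43.3% ≤ 45%
LTV = 163,200/214,500 = 76.1% ≤ 85%
Row: 624 falls in 620–651. Column: 76.1% falls in 75.01–85%. Rate = 8.325%.

8.325%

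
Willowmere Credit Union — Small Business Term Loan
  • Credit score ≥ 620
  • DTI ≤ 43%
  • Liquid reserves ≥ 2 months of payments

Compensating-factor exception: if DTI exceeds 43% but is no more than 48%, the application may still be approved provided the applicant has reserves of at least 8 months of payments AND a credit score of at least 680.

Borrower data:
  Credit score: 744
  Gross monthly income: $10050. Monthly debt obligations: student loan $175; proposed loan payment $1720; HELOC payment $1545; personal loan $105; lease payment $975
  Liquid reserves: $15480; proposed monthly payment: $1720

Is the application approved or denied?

Approved

Credit score 744 ≥ 620 (meets base)
Total debts = (175 + 1,720 + 1,545 + 105 + 975) = 4,520. DTI = 4,520/10,050 = 45% > 43% — standard DTI limit exceeded.
Liquid reserves cover 15,480/1,720 = 9.0 months — ≥ 2 required
DTI 45% is within the 43%–48% exception band; checking compensating factors.
Override check — reserves: 9.0 mo (ok); score: 744 (ok).
Both override conditions satisfied; DTI exception granted.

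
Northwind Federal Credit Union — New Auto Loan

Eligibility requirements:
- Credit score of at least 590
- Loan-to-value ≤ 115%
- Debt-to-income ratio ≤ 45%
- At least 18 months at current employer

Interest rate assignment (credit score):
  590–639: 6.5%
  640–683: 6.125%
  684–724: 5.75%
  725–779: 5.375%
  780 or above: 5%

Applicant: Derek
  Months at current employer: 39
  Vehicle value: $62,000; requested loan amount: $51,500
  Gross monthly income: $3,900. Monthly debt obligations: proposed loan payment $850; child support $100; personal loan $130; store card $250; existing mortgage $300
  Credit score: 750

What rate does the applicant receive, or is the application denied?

Credit score 750 ≥ 590 (meets minimum)
LTV = 51,500/62,000 = 83.1% ≤ 115%
Employment 39 ≥ 18 months
Total monthly debts = (850 + 100 + 130 + 250 + 300) = 1,630. Debt-to-income = 1,630/3,900 = 41.8% — meets 45% limit
All requirements met. Score 750 falls in the 725–779 tier → 5.375%.

Approved at 5.375%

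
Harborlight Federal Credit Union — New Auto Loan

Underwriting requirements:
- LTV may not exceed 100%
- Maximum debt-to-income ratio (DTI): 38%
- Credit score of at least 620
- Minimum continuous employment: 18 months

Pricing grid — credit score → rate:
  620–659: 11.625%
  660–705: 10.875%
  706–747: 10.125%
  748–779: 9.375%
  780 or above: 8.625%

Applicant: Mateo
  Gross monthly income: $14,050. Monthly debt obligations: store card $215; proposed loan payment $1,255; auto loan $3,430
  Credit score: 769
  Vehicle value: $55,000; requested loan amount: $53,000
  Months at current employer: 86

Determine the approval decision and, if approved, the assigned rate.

Approved at 9.375%

Credit score 769 ≥ 620 (meets minimum)
Employment 86 ≥ 18 months
Total monthly debts = (215 + 1,255 + 3,430) = 4,900. DTI: 4,900 ÷ 14,050 = 34.9%, within the 38% cap
LTV: 53,000 ÷ 55,000 = 96.4%, within 100% cap
All requirements met. Score 769 falls in the 748–779 tier → 9.375%.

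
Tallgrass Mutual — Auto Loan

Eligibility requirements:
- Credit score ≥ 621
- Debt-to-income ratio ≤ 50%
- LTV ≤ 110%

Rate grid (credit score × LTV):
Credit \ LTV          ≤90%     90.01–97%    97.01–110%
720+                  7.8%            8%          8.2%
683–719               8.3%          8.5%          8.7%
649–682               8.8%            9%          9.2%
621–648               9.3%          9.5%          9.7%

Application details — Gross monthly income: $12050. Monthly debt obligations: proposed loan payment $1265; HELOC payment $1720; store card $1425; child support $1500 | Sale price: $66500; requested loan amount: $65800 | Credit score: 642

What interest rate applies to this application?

Credit score 642 ≥ 621; Total monthly debts = (1,265 + 1,720 + 1,425 + 1,500) = 5,910. DTI: 5,910 ÷ 12,050 = 49%, within the 50% cap
Loan-to-value = 65,800/66,500 = 98.9% — pass (110% max)
Row: 642 falls in 621–648. Column: 98.9% falls in 97.01–110%. Rate = 9.7%.

9.7%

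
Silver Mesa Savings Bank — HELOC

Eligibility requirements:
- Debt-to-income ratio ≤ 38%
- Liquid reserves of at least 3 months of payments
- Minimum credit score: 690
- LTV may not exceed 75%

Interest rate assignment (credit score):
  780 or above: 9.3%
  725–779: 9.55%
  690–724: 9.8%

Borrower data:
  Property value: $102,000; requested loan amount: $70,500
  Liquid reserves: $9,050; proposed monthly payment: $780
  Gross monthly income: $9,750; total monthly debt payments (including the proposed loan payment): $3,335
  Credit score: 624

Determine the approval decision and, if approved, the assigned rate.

Denied

Credit score 624 < 690 (below minimum)
LTV = 70,500/102,000 = 69.1% ≤ 75%
DTI = 3,335/9,750 = 34.2% ≤ 38%
Reserves: 9,050 ÷ 780 = 11.6 months (meets 3-month minimum)
Not all requirements met → denied.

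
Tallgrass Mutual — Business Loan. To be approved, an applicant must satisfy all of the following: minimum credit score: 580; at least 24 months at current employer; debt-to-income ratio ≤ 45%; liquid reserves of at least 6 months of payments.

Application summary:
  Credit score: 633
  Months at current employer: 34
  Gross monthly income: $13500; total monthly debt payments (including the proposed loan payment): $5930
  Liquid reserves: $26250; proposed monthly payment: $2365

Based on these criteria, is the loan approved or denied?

Approved

Credit score 633 ≥ 580 (meets)
Employment 34 ≥ 24 months
DTI: 5,930 ÷ 13,500 = 43.9%, within the 45% cap
Liquid reserves cover 26,250/2,365 = 11.1 months — ≥ 6 required
All criteria satisfied.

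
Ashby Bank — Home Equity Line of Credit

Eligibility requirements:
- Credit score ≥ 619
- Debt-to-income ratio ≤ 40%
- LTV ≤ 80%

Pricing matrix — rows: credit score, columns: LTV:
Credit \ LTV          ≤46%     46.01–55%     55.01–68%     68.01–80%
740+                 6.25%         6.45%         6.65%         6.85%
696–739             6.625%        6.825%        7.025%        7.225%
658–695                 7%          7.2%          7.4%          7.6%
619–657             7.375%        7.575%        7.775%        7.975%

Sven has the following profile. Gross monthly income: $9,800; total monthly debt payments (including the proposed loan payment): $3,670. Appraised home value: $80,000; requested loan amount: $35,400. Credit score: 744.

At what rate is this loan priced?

Credit score 744 ≥ 619; DTI: 3,670 ÷ 9,800 = 37.4%, within the 40% cap
Loan-to-value = 35,400/80,000 = 44.2% — pass (80% max)
Row: 744 falls in 740+. Column: 44.2% falls in ≤46%. Rate = 6.25%.

6.25%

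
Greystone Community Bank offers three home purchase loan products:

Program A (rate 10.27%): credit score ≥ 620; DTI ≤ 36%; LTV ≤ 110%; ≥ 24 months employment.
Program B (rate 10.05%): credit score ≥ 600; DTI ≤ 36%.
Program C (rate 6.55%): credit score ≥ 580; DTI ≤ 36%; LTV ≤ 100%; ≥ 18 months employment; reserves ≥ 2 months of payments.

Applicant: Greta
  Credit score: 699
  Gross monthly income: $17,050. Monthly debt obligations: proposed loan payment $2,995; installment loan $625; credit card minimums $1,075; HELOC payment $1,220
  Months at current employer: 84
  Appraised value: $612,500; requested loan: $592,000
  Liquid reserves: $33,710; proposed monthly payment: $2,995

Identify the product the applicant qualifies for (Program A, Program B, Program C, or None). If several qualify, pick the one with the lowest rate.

Program C

Total debts = (2,995 + 625 + 1,075 + 1,220) = 5,915; DTI = 5,915/17,050 = 34.7%.
LTV = 592,000/612,500 = 96.7%.
Reserves = 33,710/2,995 = 11.3 months.
Program A: score 699 ≥ 620; DTI 34.7% ≤ 36%; LTV 96.7% ≤ 110%; employment 84 ≥ 24 mo → qualifies.
Program B: score 699 ≥ 600; DTI 34.7% ≤ 36% → qualifies.
Program C: score 699 ≥ 580; DTI 34.7% ≤ 36%; LTV 96.7% ≤ 100%; employment 84 ≥ 18 mo; reserves 11.3 ≥ 2 mo → qualifies.
Qualifying: Program A, Program B, Program C. Lowest rate is 6.55% → Program C.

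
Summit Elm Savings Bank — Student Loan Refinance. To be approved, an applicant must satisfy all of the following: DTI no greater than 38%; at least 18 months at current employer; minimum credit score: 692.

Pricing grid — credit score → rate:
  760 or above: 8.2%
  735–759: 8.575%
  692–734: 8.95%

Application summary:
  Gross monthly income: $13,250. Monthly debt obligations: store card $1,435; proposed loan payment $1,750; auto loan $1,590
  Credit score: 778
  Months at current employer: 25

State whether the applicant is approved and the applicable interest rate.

Credit score 778 ≥ 692 (meets minimum)
Employment 25 ≥ 18 months
Total monthly debts = (1,435 + 1,750 + 1,590) = 4,775. DTI: 4,775 ÷ 13,250 = 36%, within the 38% cap
All requirements met. Score 778 falls in the 760 or above tier → 8.2%.

Approved at 8.2%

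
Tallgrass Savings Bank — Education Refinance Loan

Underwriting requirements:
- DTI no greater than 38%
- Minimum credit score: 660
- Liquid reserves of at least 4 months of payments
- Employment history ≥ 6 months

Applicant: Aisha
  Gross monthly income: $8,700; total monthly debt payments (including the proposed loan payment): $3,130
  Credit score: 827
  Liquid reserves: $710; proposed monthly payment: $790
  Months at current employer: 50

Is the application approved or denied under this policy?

Denied

DTI: 3,130 ÷ 8,700 = 36%, within the 38% cap
Credit score 827 ≥ 660 (meets)
Reserves: 710 ÷ 790 = 0.9 months (below 4-month minimum)
Employment 50 ≥ 6 months
Fails on reserves.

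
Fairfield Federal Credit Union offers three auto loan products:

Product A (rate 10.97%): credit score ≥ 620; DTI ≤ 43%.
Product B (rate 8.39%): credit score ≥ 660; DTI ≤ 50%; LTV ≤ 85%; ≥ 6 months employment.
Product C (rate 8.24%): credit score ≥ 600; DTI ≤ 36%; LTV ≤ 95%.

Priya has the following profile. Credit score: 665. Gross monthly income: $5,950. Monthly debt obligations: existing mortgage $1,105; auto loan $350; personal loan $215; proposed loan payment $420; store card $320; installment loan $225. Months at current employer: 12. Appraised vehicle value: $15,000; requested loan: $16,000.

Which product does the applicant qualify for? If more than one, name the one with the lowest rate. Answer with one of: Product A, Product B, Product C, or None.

None

Total debts = (1,105 + 350 + 215 + 420 + 320 + 225) = 2,635; DTI = 2,635/5,950 = 44.3%.
LTV = 16,000/15,000 = 106.7%.
Product A: score 665 ≥ 620; DTI 44.3% > 43% → does not qualify.
Product B: score 665 ≥ 660; DTI 44.3% ≤ 50%; LTV 106.7% > 85%; employment 12 ≥ 6 mo → does not qualify.
Product C: score 665 ≥ 600; DTI 44.3% > 36%; LTV 106.7% > 95% → does not qualify.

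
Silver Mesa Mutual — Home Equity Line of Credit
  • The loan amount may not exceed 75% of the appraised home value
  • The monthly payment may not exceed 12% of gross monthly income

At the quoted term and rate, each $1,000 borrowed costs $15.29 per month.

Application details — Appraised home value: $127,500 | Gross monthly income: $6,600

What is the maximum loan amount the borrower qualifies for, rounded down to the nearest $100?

Payment cap: 12% × $6,600 = $792/month.
At $15.29 per $1,000, that supports 792/15.29 × 1,000 ≈ $51,798 → $51,700.
LTV cap: 75% × $127,500 = $95,625 → $95,600.
Binding constraint: payment-to-income.

$51,700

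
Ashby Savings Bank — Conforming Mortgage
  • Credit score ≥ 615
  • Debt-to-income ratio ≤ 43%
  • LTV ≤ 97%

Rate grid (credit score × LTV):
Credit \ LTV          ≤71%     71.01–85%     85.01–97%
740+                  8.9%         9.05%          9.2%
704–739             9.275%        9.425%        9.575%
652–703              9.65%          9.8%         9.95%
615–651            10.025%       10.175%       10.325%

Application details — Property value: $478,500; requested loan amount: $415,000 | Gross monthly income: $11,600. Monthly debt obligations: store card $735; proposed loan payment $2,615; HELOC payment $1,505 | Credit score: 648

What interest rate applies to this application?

10.325%

Credit score 648 ≥ 615; Total monthly debts = (735 + 2,615 + 1,505) = 4,855. Debt-to-income = 4,855/11,600 = 41.9% — meets 43% limit
LTV = 415,000/478,500 = 86.7% ≤ 97%
Score 648 is in the 615–651 band; LTV 86.7% is in the 85.01–97% band → 10.325%.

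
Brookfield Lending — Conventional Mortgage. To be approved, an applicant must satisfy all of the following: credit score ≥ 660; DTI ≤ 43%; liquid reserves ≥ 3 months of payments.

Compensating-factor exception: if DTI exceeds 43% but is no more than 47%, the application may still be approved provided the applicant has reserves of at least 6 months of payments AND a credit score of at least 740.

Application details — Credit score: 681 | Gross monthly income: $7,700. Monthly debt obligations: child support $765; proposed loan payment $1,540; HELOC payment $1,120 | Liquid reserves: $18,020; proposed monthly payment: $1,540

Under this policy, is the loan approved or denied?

Credit score 681 ≥ 660 (meets base)
Total debts = (765 + 1,540 + 1,120) = 3,425. DTI = 3,425/7,700 = 44.5% > 43% — standard DTI limit exceeded.
Reserves = 18,020/1,540 = 11.7 months ≥ 3
DTI 44.5% is within the 43%–47% exception band; checking compensating factors.
Override check — reserves: 11.7 mo (ok); score: 681 (below 740).
Compensating-factor requirement not fully met.

Denied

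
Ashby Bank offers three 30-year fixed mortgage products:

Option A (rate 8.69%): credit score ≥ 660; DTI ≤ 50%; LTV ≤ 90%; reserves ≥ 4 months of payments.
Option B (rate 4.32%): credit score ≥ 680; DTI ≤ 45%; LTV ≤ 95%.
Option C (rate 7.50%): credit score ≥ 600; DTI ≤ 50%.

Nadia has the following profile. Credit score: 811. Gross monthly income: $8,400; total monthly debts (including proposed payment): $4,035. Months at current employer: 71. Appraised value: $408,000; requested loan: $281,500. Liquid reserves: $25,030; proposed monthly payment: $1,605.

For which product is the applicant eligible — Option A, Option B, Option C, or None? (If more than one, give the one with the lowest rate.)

DTI = 4,035/8,400 = 48%.
LTV = 281,500/408,000 = 69%.
Reserves = 25,030/1,605 = 15.6 months.
Option A: score 811 ≥ 660; DTI 48% ≤ 50%; LTV 69% ≤ 90%; reserves 15.6 ≥ 4 mo → qualifies.
Option B: score 811 ≥ 680; DTI 48% > 45%; LTV 69% ≤ 95% → does not qualify.
Option C: score 811 ≥ 600; DTI 48% ≤ 50% → qualifies.
Qualifying: Option A, Option C. Lowest rate is 7.50% → Option C.

Option C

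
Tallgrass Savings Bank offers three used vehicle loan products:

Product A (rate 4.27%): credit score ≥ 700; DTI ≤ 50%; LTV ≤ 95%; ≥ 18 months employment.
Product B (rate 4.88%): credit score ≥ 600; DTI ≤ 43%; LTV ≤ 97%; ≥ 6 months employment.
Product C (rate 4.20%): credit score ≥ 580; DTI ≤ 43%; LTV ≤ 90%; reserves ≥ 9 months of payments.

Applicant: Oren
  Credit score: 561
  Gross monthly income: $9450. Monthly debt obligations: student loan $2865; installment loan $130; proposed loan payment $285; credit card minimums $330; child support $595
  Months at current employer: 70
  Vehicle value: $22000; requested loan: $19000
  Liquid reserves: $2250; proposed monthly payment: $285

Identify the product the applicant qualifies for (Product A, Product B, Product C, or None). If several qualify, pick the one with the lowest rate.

None

Total debts = (2,865 + 130 + 285 + 330 + 595) = 4,205; DTI = 4,205/9,450 = 44.5%.
LTV = 19,000/22,000 = 86.4%.
Reserves = 2,250/285 = 7.9 months.
Product A: score 561 < 700; DTI 44.5% ≤ 50%; LTV 86.4% ≤ 95%; employment 70 ≥ 18 mo → does not qualify.
Product B: score 561 < 600; DTI 44.5% > 43%; LTV 86.4% ≤ 97%; employment 70 ≥ 6 mo → does not qualify.
Product C: score 561 < 580; DTI 44.5% > 43%; LTV 86.4% ≤ 90%; reserves 7.9 < 9 mo → does not qualify.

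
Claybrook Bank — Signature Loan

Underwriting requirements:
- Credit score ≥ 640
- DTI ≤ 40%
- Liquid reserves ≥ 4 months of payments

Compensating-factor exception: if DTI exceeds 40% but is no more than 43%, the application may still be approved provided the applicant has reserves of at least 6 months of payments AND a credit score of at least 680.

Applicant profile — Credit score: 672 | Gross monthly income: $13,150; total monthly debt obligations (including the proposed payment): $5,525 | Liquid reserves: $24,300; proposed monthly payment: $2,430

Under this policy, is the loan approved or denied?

Denied

Credit score 672 ≥ 640 (meets base)
DTI: 5,525 ÷ 13,150 = 42%, over the 40% base limit.
Liquid reserves cover 24,300/2,430 = 10.0 months — ≥ 4 required
DTI 42% is within the 40%–43% exception band; checking compensating factors.
Reserves 10.0 ≥ 6 months; credit score 672 < 680.
Override conditions not both satisfied; exception does not apply.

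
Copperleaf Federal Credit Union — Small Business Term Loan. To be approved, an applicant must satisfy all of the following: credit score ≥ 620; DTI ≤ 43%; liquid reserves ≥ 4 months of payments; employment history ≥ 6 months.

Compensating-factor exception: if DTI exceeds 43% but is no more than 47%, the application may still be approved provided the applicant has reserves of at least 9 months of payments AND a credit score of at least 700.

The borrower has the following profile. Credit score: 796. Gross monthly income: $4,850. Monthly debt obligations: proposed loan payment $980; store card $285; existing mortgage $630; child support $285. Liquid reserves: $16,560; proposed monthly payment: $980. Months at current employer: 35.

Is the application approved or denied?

Approved

Credit score 796 ≥ 620 (meets base)
Total debts = (980 + 285 + 630 + 285) = 2,180. DTI: 2,180 ÷ 4,850 = 44.9%, over the 43% base limit.
Reserves: 16,560 ÷ 980 = 16.9 months (meets 4-month minimum)
Employment 35 ≥ 6 months
44.9% falls in the override range (43%–47%), so the compensating-factor test applies.
Reserves 16.9 ≥ 9 months; credit score 796 ≥ 700.
Both compensating conditions met → exception applies.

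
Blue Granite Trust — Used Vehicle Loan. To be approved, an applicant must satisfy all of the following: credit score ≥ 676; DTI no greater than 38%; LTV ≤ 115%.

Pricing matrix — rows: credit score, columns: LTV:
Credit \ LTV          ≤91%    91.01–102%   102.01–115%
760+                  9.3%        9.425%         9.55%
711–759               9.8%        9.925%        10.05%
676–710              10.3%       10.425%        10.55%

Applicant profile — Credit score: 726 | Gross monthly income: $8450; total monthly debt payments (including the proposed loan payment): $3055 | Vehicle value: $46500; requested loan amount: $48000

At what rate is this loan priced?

Credit score 726 ≥ 676; DTI = 3,055/8,450 = 36.2% ≤ 38%
LTV = 48,000/46,500 = 103.2% ≤ 115%
Credit 726 → row 711–759; LTV 103.2% → column 102.01–115%. Grid cell → 10.05%.

10.05%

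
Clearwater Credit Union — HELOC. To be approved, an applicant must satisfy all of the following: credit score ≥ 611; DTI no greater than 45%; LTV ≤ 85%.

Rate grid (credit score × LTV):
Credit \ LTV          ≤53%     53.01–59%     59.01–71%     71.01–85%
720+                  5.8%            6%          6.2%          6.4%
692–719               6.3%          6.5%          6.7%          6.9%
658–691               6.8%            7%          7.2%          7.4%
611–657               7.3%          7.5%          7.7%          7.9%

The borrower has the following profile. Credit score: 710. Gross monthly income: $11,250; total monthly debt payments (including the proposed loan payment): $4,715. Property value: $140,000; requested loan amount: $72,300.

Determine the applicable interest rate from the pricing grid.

6.3%

Credit score 710 ≥ 611; DTI = 4,715/11,250 = 41.9% ≤ 45%
LTV = 72,300/140,000 = 51.6% ≤ 85%
Credit 710 → row 692–719; LTV 51.6% → column ≤53%. Grid cell → 6.3%.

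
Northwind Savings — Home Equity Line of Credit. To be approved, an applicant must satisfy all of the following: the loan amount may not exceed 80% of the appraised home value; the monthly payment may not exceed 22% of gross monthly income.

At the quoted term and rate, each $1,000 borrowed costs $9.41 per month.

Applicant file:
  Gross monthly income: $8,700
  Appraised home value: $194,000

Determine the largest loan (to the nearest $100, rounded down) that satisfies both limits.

$155,200

Payment cap: 22% × $8,700 = $1,914/month.
At $9.41 per $1,000, that supports 1,914/9.41 × 1,000 ≈ $203,400 → $203,400.
LTV cap: 80% × $194,000 = $155,200 → $155,200.
Binding constraint: loan-to-value.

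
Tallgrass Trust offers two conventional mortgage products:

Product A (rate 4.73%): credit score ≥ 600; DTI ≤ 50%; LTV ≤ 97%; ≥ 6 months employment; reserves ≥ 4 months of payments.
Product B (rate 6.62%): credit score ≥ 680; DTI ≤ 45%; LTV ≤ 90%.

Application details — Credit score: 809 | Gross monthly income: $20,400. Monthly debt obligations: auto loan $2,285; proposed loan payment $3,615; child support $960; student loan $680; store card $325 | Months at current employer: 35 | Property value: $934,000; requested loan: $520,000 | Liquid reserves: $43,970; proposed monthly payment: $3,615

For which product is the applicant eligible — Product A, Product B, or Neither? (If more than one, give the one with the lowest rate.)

Product A

Total debts = (2,285 + 3,615 + 960 + 680 + 325) = 7,865; DTI = 7,865/20,400 = 38.6%.
LTV = 520,000/934,000 = 55.7%.
Reserves = 43,970/3,615 = 12.2 months.
Product A: score 809 ≥ 600; DTI 38.6% ≤ 50%; LTV 55.7% ≤ 97%; employment 35 ≥ 6 mo; reserves 12.2 ≥ 4 mo → qualifies.
Product B: score 809 ≥ 680; DTI 38.6% ≤ 45%; LTV 55.7% ≤ 90% → qualifies.
Qualifying: Product A, Product B. Lowest rate is 4.73% → Product A.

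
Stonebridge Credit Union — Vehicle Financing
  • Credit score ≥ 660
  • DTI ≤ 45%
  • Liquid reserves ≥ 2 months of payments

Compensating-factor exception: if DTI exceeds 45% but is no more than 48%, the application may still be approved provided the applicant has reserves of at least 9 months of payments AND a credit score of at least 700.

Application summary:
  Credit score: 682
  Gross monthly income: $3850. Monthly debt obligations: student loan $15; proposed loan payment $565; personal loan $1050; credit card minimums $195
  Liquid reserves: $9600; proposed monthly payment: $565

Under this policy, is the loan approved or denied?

Credit score 682 ≥ 660 (meets base)
Total debts = (15 + 565 + 1,050 + 195) = 1,825. DTI: 1,825 ÷ 3,850 = 47.4%, over the 45% base limit.
Liquid reserves cover 9,600/565 = 17.0 months — ≥ 2 required
47.4% falls in the override range (45%–48%), so the compensating-factor test applies.
Override check — reserves: 17.0 mo (ok); score: 682 (below 700).
Compensating-factor requirement not fully met.

Denied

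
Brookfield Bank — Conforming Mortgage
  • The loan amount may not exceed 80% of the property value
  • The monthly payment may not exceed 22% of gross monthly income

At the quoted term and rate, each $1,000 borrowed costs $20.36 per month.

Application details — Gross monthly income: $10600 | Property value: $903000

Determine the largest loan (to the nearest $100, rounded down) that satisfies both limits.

Payment cap: 22% × $10,600 = $2,332/month.
At $20.36 per $1,000, that supports 2,332/20.36 × 1,000 ≈ $114,538 → $114,500.
LTV cap: 80% × $903,000 = $722,400 → $722,400.
Binding constraint: payment-to-income.

$114,500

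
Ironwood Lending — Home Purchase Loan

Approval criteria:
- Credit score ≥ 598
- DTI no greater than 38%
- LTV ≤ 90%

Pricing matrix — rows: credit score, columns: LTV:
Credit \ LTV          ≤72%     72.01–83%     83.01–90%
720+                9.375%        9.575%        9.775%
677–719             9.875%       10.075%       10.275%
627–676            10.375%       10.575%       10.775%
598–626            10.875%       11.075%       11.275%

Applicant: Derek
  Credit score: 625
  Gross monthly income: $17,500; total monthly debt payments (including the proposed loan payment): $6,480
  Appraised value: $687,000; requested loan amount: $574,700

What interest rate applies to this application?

Credit score 625 ≥ 598; DTI: 6,480 ÷ 17,500 = 37%, within the 38% cap
LTV = 574,700/687,000 = 83.7% ≤ 90%
Credit 625 → row 598–626; LTV 83.7% → column 83.01–90%. Grid cell → 11.275%.

11.275%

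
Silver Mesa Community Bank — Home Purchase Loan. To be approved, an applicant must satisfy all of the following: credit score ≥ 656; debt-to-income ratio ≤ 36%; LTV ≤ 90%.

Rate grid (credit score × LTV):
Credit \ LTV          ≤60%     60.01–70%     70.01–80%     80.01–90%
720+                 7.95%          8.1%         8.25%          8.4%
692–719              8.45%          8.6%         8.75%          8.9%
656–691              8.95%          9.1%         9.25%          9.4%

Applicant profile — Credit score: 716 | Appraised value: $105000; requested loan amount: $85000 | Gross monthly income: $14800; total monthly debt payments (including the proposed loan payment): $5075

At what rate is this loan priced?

8.9%

Credit score 716 ≥ 656; Debt-to-income = 5,075/14,800 = 34.3% — meets 36% limit
Loan-to-value = 85,000/105,000 = 81% — pass (90% max)
Credit 716 → row 692–719; LTV 81% → column 80.01–90%. Grid cell → 8.9%.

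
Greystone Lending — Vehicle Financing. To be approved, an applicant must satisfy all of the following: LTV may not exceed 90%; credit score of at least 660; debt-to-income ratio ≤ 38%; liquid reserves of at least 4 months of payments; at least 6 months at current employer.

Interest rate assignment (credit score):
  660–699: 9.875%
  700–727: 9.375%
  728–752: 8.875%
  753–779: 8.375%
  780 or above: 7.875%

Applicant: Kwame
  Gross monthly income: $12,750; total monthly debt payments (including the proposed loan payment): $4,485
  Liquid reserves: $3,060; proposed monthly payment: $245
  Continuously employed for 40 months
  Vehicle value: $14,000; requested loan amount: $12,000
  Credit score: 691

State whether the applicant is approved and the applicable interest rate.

Approved at 9.875%

Credit score 691 ≥ 660 (meets minimum)
Debt-to-income = 4,485/12,750 = 35.2% — meets 38% limit
Employment 40 ≥ 6 months
LTV = 12,000/14,000 = 85.7% ≤ 90%
Reserves: 3,060 ÷ 245 = 12.5 months (meets 4-month minimum)
All requirements met. Score 691 falls in the 660–699 tier → 9.875%.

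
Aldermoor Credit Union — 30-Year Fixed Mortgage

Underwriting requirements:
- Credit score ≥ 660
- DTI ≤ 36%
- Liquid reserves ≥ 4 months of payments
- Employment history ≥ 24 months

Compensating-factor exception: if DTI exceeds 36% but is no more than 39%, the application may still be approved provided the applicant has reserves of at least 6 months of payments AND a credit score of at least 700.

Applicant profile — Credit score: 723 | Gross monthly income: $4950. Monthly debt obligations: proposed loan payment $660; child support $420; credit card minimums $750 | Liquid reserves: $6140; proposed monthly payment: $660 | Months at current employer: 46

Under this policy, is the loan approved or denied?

Approved

Credit score 723 ≥ 660 (meets base)
Total debts = (660 + 420 + 750) = 1,830. DTI: 1,830 ÷ 4,950 = 37%, over the 36% base limit.
Reserves = 6,140/660 = 9.3 months ≥ 4
Employment 46 ≥ 24 months
DTI 37% is within the 36%–39% exception band; checking compensating factors.
Reserves 9.3 ≥ 6 months; credit score 723 ≥ 700.
Both override conditions satisfied; DTI exception granted.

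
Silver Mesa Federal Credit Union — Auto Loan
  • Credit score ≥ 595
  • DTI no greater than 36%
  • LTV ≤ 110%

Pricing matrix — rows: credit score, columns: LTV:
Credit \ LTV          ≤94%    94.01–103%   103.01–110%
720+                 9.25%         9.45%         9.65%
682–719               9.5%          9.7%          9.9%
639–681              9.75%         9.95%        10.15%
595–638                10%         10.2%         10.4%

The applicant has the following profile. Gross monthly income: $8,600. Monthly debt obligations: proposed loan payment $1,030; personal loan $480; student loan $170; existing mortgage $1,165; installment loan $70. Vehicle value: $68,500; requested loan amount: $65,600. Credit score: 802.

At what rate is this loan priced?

Credit score 802 ≥ 595; Total monthly debts = (1,030 + 480 + 170 + 1,165 + 70) = 2,915. DTI: 2,915 ÷ 8,600 = 33.9%, within the 36% cap
Loan-to-value = 65,600/68,500 = 95.8% — pass (110% max)
Row: 802 falls in 720+. Column: 95.8% falls in 94.01–103%. Rate = 9.45%.

9.45%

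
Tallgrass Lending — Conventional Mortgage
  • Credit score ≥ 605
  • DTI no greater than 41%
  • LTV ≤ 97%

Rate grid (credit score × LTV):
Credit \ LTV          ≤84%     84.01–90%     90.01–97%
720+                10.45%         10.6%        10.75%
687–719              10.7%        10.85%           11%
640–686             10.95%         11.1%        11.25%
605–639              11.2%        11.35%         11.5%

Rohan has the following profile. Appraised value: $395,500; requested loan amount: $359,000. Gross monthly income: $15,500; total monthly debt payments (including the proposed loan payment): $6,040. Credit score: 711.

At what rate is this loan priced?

11%

Credit score 711 ≥ 605; DTI = 6,040/15,500 = 39% ≤ 41%
Loan-to-value = 359,000/395,500 = 90.8% — pass (97% max)
Row: 711 falls in 687–719. Column: 90.8% falls in 90.01–97%. Rate = 11%.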